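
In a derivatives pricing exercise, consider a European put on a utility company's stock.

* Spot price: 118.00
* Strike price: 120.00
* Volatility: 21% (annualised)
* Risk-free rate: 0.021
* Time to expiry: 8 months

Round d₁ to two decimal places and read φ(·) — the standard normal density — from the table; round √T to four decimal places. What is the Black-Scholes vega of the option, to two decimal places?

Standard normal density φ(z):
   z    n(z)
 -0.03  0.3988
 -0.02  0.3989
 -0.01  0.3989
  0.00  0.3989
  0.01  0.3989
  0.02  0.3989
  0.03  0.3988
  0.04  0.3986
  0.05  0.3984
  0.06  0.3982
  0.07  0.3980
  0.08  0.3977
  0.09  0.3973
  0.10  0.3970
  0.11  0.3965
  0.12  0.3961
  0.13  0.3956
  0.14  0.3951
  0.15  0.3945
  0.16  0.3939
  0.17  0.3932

σ√T = 0.21·√0.6667 = 0.1715
ln(S/K) + (r + σ²/2)T = ln(118/120) + (0.021 + 0.21²/2)·0.6667 = -0.0168 + 0.0287 = 0.0119
d₁ = 0.0119 / 0.1715 = 0.0694 ≈ 0.07
√T = √0.6667 = 0.8165
φ(d₁) = φ(0.07) = 0.3980
vega = S·φ(d₁)·√T = 118·0.3980·0.8165 = 38.3461
(The call has the same vega.)

38.35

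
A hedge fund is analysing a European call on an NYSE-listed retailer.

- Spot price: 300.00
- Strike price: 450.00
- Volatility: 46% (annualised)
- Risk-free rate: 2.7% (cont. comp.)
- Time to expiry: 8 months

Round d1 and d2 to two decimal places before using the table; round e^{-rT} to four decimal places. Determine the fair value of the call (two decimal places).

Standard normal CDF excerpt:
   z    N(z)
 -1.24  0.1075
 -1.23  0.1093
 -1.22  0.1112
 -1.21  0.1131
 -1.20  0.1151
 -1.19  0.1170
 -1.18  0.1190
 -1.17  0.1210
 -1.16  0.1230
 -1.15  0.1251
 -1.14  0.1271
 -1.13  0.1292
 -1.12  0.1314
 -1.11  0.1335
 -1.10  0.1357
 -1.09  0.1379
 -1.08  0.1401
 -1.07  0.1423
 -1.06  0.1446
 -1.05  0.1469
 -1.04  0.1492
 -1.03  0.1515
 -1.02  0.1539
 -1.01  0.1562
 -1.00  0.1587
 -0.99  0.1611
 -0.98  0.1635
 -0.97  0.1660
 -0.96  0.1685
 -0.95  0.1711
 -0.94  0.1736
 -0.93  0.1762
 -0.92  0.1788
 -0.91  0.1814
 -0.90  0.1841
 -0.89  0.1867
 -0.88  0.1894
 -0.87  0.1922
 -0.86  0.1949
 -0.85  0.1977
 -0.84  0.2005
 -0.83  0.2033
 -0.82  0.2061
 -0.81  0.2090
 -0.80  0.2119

σ√T = 0.46·√0.6667 = 0.3756
d₁ = [ln(300/450) + (0.027 + 0.46²/2)·0.6667] / 0.3756 = [-0.4055 + 0.0885] / 0.3756 = -0.8438 ≈ -0.84
d₂ = d₁ − σ√T = -0.8438 − 0.3756 = -1.2194 ≈ -1.22
exp(−rT) = exp(−0.027·0.6667) = 0.9822
N(d₁) = N(-0.84) = 0.2005;  N(d₂) = N(-1.22) = 0.1112
C = 300·0.2005 − 450·0.9822·0.1112 = 60.1500 − 49.1493 = 11.0007

11.00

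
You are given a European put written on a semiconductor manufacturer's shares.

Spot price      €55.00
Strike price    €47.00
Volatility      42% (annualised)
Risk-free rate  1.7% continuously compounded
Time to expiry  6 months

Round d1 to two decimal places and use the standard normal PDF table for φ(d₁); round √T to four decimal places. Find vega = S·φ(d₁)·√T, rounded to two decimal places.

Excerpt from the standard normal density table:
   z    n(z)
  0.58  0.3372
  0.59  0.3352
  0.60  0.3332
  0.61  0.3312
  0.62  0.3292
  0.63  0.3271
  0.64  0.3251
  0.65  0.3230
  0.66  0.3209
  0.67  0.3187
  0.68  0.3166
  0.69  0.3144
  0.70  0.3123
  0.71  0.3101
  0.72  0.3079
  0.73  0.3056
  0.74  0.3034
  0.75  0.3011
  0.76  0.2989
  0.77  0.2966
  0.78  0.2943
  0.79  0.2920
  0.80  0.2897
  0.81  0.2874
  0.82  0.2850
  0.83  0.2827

12.06

σ√T = 0.42·√0.5 = 0.2970
d₁ = [ln(55/47) + (0.017 + 0.42²/2)·0.5] / 0.2970 = [0.1572 + 0.0526] / 0.2970 = 0.7064 → 0.71
√T = √0.5 = 0.7071
φ(d₁) = φ(0.71) = 0.3101
vega = S·φ(d₁)·√T = 55·0.3101·0.7071 = 12.0599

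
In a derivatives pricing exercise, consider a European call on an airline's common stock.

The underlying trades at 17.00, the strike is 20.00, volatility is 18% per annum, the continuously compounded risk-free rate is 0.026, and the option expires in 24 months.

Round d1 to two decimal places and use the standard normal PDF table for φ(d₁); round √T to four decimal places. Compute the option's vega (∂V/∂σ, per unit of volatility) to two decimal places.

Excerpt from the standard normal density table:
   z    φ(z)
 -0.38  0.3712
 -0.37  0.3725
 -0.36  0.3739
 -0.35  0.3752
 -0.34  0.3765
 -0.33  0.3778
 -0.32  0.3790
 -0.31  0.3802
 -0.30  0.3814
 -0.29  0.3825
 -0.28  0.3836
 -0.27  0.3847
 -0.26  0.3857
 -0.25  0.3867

T = 2;  σ√T = 0.2546
d₁ = [ln(17/20) + (0.026 + ½·0.18²)·2] / (σ√T) = (-0.1625 + 0.0844) / 0.2546 = -0.3069 which rounds to -0.31
√T = √2 = 1.4142
φ(d₁) = φ(-0.31) = 0.3802
vega = S·φ(d₁)·√T = 17·0.3802·1.4142 = 9.1405

9.14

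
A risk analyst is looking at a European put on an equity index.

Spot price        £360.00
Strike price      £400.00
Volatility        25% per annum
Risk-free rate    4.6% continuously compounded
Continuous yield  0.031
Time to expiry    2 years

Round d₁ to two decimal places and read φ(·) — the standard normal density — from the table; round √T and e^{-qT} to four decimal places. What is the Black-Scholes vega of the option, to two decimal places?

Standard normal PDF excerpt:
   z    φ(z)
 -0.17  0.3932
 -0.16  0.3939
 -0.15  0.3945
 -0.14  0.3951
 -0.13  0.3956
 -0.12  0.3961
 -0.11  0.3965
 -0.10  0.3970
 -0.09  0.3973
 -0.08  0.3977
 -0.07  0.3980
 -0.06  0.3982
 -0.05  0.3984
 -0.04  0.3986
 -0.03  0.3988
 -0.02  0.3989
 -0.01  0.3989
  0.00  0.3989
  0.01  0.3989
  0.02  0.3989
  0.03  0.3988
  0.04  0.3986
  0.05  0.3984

190.74

σ√T = 0.25·√2 = 0.3536
ln(S/K) + (r − q + σ²/2)T = ln(360/400) + (0.046 − 0.031 + 0.25²/2)·2 = -0.1054 + 0.0925 = -0.0129
d₁ = -0.0129 / 0.3536 = -0.0364 ≈ -0.04
√T = √2 = 1.4142
φ(d₁) = φ(-0.04) = 0.3986
e^(−qT) = e^(−0.031·2) = 0.9399
vega = S·e^(−qT)·φ(d₁)·√T = 360·0.9399·0.3986·1.4142 = 190.7358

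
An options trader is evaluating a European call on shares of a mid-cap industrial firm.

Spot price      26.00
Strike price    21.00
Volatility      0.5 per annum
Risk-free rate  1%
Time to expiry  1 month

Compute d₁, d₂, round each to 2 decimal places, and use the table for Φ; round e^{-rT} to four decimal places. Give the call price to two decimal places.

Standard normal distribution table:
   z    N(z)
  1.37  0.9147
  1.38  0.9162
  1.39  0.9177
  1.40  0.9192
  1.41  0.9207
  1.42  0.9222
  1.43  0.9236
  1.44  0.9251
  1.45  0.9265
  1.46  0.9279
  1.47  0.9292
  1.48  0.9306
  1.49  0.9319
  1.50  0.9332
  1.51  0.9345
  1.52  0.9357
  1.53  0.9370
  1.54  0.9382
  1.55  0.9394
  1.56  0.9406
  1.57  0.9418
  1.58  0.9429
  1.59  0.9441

5.14

σ√T = 0.5·√0.08333 = 0.1443
d₁ = [ln(26/21) + (0.01 + ½·0.5²)·0.08333] / (σ√T) = (0.2136 + 0.0112) / 0.1443 = 1.5576 ≈ 1.56
d₂ = 1.5576 − 0.1443 = 1.4133 ≈ 1.41
e^(−rT) = e^(−0.01·0.08333) = 0.9992
N(d₁) = N(1.56) = 0.9406;  N(d₂) = N(1.41) = 0.9207
C = 26·0.9406 − 21·0.9992·0.9207 = 24.4556 − 19.3192 = 5.1364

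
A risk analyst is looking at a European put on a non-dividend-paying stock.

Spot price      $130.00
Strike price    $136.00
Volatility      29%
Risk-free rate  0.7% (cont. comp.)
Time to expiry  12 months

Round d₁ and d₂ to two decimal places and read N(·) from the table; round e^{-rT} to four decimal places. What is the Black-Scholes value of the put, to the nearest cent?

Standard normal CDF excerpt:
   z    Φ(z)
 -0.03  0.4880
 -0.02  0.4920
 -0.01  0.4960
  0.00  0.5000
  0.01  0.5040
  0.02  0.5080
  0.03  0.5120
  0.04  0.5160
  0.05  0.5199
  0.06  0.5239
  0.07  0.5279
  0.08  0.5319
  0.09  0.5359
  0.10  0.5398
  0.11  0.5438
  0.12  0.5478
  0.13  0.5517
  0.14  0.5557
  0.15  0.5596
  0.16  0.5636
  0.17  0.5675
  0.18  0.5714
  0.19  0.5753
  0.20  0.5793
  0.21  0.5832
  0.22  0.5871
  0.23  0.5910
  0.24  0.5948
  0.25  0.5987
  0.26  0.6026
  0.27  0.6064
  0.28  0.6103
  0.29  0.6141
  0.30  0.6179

T = 1;  σ√T = 0.2900
d₁ = [ln(130/136) + (0.007 + 0.29²/2)·1] / 0.2900 = [-0.0451 + 0.0490] / 0.2900 = 0.0136 which rounds to 0.01
d₂ = d₁ − σ√T = 0.0136 − 0.2900 = -0.2764 which rounds to -0.28
e^(−rT) = e^(−0.007·1) = 0.9930
N(−d₂) = N(0.28) = 0.6103;  N(−d₁) = N(-0.01) = 0.4960
P = 136·0.9930·0.6103 − 130·0.4960 = 82.4198 − 64.4800 = 17.9398

$17.94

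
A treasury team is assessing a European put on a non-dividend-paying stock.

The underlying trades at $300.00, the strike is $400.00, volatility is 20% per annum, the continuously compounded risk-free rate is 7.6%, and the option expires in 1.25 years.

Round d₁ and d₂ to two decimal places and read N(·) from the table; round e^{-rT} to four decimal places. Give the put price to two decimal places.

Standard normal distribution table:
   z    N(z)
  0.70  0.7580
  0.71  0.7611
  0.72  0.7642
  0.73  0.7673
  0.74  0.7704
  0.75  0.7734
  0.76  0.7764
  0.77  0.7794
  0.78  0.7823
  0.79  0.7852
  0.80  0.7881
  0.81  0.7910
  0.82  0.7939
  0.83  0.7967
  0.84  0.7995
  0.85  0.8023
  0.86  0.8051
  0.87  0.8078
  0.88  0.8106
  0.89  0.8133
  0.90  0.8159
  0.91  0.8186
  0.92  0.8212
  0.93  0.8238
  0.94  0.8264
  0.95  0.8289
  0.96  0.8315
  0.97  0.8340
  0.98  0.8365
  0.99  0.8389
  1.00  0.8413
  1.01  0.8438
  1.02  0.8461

$71.36

σ√T = 0.2 × 1.1180 = 0.2236
d₁ = [ln(300/400) + (0.076 + 0.2²/2)·1.25] / 0.2236 = [-0.2877 + 0.1200] / 0.2236 = -0.7499 ≈ -0.75
d₂ = d₁ − σ√T = -0.7499 − 0.2236 = -0.9735 ≈ -0.97
e^(−rT) = e^(−0.076·1.25) = 0.9094
N(−d₂) = N(0.97) = 0.8340;  N(−d₁) = N(0.75) = 0.7734
P = 400·0.9094·0.8340 − 300·0.7734 = 303.3758 − 232.0200 = 71.3558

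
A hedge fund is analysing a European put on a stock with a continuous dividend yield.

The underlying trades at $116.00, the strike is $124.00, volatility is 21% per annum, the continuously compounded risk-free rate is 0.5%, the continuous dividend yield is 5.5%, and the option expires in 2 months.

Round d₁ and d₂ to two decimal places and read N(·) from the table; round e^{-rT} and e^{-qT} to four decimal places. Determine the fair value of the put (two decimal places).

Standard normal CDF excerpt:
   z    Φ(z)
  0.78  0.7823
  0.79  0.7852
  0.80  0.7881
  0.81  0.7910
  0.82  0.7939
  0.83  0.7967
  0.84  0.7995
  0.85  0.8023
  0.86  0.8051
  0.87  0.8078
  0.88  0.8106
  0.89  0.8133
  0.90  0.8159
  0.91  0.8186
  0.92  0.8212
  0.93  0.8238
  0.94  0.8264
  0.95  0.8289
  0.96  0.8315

$10.17

T = 0.1667;  σ√T = 0.0857
d₁ = [ln(116/124) + (0.005 − 0.055 + ½·0.21²)·0.1667] / (σ√T) = (-0.0667 − 0.0047) / 0.0857 = -0.8322 → -0.83
d₂ = -0.8322 − 0.0857 = -0.9180 → -0.92
exp(−qT) = exp(−0.055·0.1667) = 0.9909;  exp(−rT) = exp(−0.005·0.1667) = 0.9992
P = 124·0.9992·N(0.92) − 116·0.9909·N(0.83) = 124·0.9992·0.8212 − 116·0.9909·0.7967 = 101.7473 − 91.5762 = 10.1711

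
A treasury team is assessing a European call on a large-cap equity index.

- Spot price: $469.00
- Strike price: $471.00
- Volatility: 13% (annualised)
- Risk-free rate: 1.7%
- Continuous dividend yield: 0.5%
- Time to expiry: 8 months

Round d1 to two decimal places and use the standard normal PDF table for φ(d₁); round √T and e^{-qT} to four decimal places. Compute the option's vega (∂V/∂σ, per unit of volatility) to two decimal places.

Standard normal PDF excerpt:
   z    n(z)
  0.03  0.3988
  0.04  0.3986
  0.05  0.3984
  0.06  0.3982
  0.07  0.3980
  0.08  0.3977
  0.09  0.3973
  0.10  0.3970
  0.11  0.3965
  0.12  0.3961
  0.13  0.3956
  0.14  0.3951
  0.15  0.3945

151.64

T = 0.6667;  σ√T = 0.1061
ln(S/K) + (r − q + σ²/2)T = ln(469/471) + (0.017 − 0.005 + 0.13²/2)·0.6667 = -0.0043 + 0.0136 = 0.0094
d₁ = 0.0094 / 0.1061 = 0.0884 → 0.09
√T = √0.6667 = 0.8165
φ(d₁) = φ(0.09) = 0.3973
e^(−qT) = e^(−0.005·0.6667) = 0.9967
vega = S·e^(−qT)·φ(d₁)·√T = 469·0.9967·0.3973·0.8165 = 151.6394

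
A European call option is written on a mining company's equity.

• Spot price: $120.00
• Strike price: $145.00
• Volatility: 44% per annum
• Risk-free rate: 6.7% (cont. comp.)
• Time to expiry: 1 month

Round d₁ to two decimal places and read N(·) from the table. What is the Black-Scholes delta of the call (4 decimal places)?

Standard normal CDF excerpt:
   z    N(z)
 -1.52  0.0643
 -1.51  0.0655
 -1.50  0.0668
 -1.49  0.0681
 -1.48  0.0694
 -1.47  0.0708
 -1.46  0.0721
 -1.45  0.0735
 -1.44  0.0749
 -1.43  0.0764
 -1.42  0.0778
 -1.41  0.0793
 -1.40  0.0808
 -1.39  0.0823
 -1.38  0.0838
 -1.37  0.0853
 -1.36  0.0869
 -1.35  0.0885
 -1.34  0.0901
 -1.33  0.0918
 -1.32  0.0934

σ√T = 0.44·√0.08333 = 0.1270
d₁ = [ln(120/145) + (0.067 + 0.44²/2)·0.08333] / 0.1270 = [-0.1892 + 0.0136] / 0.1270 = -1.3824 ⇒ -1.38
N(d₁) = N(-1.38) = 0.0838
Δ_call = N(d₁) = 0.0838

0.0838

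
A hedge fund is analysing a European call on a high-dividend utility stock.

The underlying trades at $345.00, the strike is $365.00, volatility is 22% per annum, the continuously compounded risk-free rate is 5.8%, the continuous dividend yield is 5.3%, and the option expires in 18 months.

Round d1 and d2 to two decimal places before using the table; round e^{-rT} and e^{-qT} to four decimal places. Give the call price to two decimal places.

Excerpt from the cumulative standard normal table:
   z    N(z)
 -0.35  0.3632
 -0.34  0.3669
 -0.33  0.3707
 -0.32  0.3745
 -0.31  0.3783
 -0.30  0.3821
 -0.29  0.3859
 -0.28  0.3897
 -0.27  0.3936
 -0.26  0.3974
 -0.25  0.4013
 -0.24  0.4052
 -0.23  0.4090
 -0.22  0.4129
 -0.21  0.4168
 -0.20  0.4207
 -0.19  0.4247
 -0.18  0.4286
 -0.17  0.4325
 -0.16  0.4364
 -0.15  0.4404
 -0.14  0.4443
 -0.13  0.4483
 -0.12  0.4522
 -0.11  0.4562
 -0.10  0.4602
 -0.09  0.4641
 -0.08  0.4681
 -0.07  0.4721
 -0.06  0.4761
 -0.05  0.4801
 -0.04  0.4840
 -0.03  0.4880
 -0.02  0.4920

T = 1.5;  σ√T = 0.2694
d₁ = [ln(345/365) + (0.058 − 0.053 + 0.22²/2)·1.5] / 0.2694 = [-0.0564 + 0.0438] / 0.2694 = -0.0466 → -0.05
d₂ = d₁ − σ√T = -0.0466 − 0.2694 = -0.3160 → -0.32
e^(−qT) = e^(−0.053·1.5) = 0.9236;  e^(−rT) = e^(−0.058·1.5) = 0.9167
N(d₁) = N(-0.05) = 0.4801;  N(d₂) = N(-0.32) = 0.3745
C = 345·0.9236·0.4801 − 365·0.9167·0.3745 = 152.9800 − 125.3060 = 27.6740

$27.67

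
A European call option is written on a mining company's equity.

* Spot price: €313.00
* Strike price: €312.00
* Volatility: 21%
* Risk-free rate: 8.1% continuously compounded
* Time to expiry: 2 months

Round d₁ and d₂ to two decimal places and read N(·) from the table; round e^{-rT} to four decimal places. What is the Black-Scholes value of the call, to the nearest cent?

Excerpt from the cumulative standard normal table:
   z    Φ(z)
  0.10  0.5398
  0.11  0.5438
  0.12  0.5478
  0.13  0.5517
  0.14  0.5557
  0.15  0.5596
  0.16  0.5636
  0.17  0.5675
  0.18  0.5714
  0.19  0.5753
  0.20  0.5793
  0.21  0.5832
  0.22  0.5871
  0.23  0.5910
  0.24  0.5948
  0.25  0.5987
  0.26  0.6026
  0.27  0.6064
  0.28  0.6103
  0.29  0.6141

€13.92

σ√T = 0.21 × 0.4082 = 0.0857
ln(S/K) + (r + σ²/2)T = ln(313/312) + (0.081 + 0.21²/2)·0.1667 = 0.0032 + 0.0172 = 0.0204
d₁ = 0.0204 / 0.0857 = 0.2377 → 0.24
d₂ = d₁ − σ√T = 0.2377 − 0.0857 = 0.1519 → 0.15
exp(−rT) = exp(−0.081·0.1667) = 0.9866
N(d₁) = N(0.24) = 0.5948;  N(d₂) = N(0.15) = 0.5596
C = 313·0.5948 − 312·0.9866·0.5596 = 186.1724 − 172.2556 = 13.9168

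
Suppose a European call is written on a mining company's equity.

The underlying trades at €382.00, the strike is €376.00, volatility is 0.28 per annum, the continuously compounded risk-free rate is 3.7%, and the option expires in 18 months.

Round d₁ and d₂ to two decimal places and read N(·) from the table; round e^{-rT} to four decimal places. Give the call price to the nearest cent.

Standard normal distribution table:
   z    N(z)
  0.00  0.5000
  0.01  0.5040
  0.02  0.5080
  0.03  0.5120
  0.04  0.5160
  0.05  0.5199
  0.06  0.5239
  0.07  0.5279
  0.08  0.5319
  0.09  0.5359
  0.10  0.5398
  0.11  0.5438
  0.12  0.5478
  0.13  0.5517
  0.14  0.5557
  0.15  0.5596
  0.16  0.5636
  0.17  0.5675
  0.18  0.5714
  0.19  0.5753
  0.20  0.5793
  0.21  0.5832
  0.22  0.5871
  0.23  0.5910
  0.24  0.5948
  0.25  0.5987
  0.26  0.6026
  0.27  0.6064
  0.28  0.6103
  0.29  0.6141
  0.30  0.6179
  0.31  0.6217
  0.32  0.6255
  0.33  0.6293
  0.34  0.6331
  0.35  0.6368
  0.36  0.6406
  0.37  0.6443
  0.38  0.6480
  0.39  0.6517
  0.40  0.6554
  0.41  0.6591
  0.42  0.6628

σ√T = 0.28·√1.5 = 0.3429
d₁ = [ln(382/376) + (0.037 + 0.28²/2)·1.5] / 0.3429 = [0.0158 + 0.1143] / 0.3429 = 0.3795 → 0.38
d₂ = d₁ − σ√T = 0.3795 − 0.3429 = 0.0365 → 0.04
e^(−rT) = e^(−0.037·1.5) = 0.9460
N(d₁) = N(0.38) = 0.6480;  N(d₂) = N(0.04) = 0.5160
C = 382·0.6480 − 376·0.9460·0.5160 = 247.5360 − 183.5391 = 63.9969

€64.00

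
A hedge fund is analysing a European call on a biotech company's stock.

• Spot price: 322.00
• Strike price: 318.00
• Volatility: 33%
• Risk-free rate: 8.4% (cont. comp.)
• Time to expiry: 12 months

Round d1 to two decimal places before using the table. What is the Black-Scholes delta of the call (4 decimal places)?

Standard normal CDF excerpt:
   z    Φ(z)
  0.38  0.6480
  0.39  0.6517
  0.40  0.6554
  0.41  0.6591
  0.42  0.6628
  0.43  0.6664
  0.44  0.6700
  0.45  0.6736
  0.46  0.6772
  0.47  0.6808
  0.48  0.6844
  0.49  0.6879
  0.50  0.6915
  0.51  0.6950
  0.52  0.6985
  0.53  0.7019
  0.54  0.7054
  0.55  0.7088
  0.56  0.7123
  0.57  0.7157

σ√T = 0.33·√1 = 0.3300
d₁ = [ln(322/318) + (0.084 + 0.33²/2)·1] / 0.3300 = [0.0125 + 0.1385] / 0.3300 = 0.4574 → 0.46
N(d₁) = N(0.46) = 0.6772
Δ_call = N(d₁) = 0.6772

0.6772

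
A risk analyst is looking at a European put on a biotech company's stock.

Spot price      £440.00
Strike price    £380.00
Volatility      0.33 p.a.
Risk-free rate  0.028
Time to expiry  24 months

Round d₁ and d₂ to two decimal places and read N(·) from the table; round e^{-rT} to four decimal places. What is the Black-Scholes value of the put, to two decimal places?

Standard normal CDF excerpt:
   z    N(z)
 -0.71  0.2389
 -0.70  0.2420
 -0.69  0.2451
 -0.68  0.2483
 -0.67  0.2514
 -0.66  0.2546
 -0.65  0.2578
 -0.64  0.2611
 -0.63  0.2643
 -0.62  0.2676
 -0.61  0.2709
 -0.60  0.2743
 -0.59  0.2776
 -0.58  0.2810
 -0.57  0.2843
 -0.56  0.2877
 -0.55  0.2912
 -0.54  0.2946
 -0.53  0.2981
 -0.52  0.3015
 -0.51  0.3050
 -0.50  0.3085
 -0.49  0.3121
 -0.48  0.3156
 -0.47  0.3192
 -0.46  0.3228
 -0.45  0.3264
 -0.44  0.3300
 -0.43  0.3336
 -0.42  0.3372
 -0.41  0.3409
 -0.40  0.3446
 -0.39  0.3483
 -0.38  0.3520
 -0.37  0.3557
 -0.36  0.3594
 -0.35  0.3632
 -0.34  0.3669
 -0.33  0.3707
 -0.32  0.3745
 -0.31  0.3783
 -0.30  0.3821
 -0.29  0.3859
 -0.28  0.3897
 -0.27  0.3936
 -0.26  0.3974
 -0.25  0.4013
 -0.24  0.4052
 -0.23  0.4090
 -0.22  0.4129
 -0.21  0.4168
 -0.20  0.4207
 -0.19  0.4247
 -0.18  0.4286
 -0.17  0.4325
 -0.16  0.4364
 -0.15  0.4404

£40.54

σ√T = 0.33·√2 = 0.4667
ln(S/K) + (r + σ²/2)T = ln(440/380) + (0.028 + 0.33²/2)·2 = 0.1466 + 0.1649 = 0.3115
d₁ = 0.3115 / 0.4667 = 0.6675 ⇒ 0.67
d₂ = d₁ − σ√T = 0.6675 − 0.4667 = 0.2008 ⇒ 0.20
exp(−rT) = exp(−0.028·2) = 0.9455
N(−d₂) = N(-0.20) = 0.4207;  N(−d₁) = N(-0.67) = 0.2514
P = 380·0.9455·0.4207 − 440·0.2514 = 151.1533 − 110.6160 = 40.5373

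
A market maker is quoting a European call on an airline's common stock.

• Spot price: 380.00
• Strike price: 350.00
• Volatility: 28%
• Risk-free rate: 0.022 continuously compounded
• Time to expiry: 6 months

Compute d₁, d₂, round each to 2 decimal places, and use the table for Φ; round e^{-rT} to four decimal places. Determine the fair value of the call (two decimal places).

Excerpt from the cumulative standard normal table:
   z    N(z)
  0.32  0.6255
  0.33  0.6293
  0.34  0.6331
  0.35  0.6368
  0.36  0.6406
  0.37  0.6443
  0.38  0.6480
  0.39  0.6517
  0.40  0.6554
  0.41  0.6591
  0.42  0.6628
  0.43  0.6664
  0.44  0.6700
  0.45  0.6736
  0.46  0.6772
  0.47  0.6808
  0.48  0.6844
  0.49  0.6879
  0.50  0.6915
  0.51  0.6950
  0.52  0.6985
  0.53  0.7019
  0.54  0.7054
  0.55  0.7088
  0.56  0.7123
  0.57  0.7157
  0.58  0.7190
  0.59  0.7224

48.92

σ√T = 0.28 × 0.7071 = 0.1980
d₁ = [ln(380/350) + (0.022 + 0.28²/2)·0.5] / 0.1980 = [0.0822 + 0.0306] / 0.1980 = 0.5699 ≈ 0.57
d₂ = d₁ − σ√T = 0.5699 − 0.1980 = 0.3719 ≈ 0.37
e^(−rT) = e^(−0.022·0.5) = 0.9891
N(d₁) = N(0.57) = 0.7157;  N(d₂) = N(0.37) = 0.6443
C = 380·0.7157 − 350·0.9891·0.6443 = 271.9660 − 223.0470 = 48.9190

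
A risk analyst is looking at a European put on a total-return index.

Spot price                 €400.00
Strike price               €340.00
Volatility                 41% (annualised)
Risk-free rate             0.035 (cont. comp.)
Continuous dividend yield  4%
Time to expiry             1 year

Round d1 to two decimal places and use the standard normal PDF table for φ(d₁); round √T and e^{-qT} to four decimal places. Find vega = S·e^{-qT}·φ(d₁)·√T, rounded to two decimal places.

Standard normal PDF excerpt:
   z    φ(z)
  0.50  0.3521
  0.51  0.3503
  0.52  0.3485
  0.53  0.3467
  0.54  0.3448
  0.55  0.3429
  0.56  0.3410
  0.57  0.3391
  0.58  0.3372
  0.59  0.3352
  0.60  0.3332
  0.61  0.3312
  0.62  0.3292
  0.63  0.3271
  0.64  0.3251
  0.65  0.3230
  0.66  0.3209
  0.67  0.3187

128.82

T = 1;  σ√T = 0.4100
d₁ = [ln(400/340) + (0.035 − 0.04 + 0.41²/2)·1] / 0.4100 = [0.1625 + 0.0790] / 0.4100 = 0.5892 → 0.59
√T = √1 = 1.0000
φ(d₁) = φ(0.59) = 0.3352
e^(−qT) = e^(−0.04·1) = 0.9608
vega = S·e^(−qT)·φ(d₁)·√T = 400·0.9608·0.3352·1.0000 = 128.8241
(Call and put vega coincide under Black-Scholes.)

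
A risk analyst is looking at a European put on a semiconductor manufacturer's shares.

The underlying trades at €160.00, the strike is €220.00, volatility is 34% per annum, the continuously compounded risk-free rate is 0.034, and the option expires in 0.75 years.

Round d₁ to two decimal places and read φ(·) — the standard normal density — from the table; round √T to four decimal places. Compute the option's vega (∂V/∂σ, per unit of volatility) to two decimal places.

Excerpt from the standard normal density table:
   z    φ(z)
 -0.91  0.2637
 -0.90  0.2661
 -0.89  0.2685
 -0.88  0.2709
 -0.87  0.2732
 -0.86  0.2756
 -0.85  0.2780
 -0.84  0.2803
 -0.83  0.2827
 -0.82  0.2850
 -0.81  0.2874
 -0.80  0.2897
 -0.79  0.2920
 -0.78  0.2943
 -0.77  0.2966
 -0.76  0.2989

T = 0.75;  σ√T = 0.2944
d₁ = [ln(160/220) + (0.034 + ½·0.34²)·0.75] / (σ√T) = (-0.3185 + 0.0689) / 0.2944 = -0.8477 → -0.85
√T = √0.75 = 0.8660
φ(d₁) = φ(-0.85) = 0.2780
vega = S·φ(d₁)·√T = 160·0.2780·0.8660 = 38.5197

38.52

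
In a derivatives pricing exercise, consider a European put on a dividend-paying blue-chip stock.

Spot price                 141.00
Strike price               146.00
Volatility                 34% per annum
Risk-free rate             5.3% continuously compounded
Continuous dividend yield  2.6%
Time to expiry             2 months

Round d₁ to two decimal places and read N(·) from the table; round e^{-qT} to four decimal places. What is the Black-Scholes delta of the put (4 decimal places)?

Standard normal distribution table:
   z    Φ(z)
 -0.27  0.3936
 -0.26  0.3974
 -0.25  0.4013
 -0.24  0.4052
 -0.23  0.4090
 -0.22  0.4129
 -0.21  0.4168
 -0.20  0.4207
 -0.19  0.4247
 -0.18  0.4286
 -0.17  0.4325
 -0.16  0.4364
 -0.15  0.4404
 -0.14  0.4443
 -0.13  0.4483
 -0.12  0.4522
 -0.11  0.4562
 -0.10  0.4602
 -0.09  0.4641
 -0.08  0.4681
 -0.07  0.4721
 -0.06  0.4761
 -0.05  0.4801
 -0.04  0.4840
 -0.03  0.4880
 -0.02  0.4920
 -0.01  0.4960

σ√T = 0.34 × 0.4082 = 0.1388
ln(S/K) + (r − q + σ²/2)T = ln(141/146) + (0.053 − 0.026 + 0.34²/2)·0.1667 = -0.0348 + 0.0141 = -0.0207
d₁ = -0.0207 / 0.1388 = -0.1492 → -0.15
N(d₁) = N(-0.15) = 0.4404
Δ_put = e^(−qT)·(N(d₁) − 1) = 0.9957·(0.4404 − 1) = -0.5572

-0.5572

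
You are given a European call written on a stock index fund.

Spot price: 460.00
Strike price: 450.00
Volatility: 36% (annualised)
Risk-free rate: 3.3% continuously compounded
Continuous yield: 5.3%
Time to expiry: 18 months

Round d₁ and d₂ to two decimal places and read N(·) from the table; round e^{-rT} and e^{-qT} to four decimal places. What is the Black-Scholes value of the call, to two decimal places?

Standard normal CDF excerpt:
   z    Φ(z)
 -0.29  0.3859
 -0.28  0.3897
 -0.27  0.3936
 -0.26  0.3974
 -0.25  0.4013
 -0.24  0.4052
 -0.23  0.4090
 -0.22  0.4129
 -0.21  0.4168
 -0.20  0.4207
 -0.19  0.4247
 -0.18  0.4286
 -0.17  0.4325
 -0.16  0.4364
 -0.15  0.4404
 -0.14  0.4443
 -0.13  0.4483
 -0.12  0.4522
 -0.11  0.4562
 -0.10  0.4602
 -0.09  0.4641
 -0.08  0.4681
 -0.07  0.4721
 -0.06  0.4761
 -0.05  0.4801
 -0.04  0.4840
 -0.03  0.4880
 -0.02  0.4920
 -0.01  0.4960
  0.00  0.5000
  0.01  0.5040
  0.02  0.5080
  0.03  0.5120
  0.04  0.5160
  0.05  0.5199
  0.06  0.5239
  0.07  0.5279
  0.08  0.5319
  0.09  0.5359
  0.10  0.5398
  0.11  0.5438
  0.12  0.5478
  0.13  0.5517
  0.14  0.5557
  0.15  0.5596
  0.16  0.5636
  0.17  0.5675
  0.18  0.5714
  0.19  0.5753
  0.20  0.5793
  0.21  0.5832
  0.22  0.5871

T = 1.5;  σ√T = 0.4409
d₁ = [ln(460/450) + (0.033 − 0.053 + ½·0.36²)·1.5] / (σ√T) = (0.0220 + 0.0672) / 0.4409 = 0.2023 which rounds to 0.20
d₂ = 0.2023 − 0.4409 = -0.2386 which rounds to -0.24
e^(−qT) = e^(−0.053·1.5) = 0.9236;  e^(−rT) = e^(−0.033·1.5) = 0.9517
N(d₁) = N(0.20) = 0.5793;  N(d₂) = N(-0.24) = 0.4052
C = 460·0.9236·0.5793 − 450·0.9517·0.4052 = 246.1191 − 173.5330 = 72.5861

72.59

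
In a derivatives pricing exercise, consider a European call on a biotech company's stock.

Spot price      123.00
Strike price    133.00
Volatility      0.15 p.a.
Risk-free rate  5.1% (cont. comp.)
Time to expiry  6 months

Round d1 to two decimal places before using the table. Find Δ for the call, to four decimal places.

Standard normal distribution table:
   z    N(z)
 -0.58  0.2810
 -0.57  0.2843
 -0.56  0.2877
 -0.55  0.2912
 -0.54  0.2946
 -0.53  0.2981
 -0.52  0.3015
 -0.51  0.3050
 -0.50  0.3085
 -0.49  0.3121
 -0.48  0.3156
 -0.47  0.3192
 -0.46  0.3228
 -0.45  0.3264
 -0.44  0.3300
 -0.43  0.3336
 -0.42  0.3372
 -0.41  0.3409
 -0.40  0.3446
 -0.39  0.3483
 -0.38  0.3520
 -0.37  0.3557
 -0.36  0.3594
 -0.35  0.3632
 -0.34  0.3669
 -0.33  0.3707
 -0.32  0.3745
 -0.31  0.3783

σ√T = 0.15·√0.5 = 0.1061
d₁ = [ln(123/133) + (0.051 + ½·0.15²)·0.5] / (σ√T) = (-0.0782 + 0.0311) / 0.1061 = -0.4435 ≈ -0.44
N(d₁) = N(-0.44) = 0.3300
Δ_call = N(d₁) = 0.3300

0.3300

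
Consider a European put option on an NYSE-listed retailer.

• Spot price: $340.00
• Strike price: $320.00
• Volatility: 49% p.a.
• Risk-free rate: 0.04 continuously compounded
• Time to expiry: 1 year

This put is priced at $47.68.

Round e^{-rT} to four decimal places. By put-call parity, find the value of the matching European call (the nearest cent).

exp(−rT) = exp(−0.04·1) = 0.9608
Put-call parity: C − P = S − K·e^(−rT) = 340 − 320·0.9608 = 340 − 307.4560 = 32.5440
C = P + (C − P) = 47.68 + (32.5440) = 80.2240

$80.22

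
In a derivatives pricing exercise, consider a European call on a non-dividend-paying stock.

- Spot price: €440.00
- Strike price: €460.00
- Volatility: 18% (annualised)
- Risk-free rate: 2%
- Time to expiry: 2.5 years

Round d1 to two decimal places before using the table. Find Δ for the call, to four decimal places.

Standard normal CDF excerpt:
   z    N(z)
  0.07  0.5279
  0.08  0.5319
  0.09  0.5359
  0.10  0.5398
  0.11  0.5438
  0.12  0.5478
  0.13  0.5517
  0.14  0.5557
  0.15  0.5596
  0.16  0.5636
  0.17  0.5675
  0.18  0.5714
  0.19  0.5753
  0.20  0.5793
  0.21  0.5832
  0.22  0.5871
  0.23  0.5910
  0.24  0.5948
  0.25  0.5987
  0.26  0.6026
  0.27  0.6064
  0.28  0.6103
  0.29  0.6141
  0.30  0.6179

σ√T = 0.18·√2.5 = 0.2846
d₁ = [ln(440/460) + (0.02 + 0.18²/2)·2.5] / 0.2846 = [-0.0445 + 0.0905] / 0.2846 = 0.1618 which rounds to 0.16
N(d₁) = N(0.16) = 0.5636
Δ_call = N(d₁) = 0.5636

0.5636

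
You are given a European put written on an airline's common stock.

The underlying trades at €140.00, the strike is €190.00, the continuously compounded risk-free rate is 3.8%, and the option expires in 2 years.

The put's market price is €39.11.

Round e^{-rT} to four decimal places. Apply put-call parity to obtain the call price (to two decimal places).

€3.02

exp(−rT) = exp(−0.038·2) = 0.9268
Put-call parity: C − P = S − K·e^(−rT) = 140 − 190·0.9268 = 140 − 176.0920 = -36.0920
C = P + (C − P) = 39.11 + (-36.0920) = 3.0180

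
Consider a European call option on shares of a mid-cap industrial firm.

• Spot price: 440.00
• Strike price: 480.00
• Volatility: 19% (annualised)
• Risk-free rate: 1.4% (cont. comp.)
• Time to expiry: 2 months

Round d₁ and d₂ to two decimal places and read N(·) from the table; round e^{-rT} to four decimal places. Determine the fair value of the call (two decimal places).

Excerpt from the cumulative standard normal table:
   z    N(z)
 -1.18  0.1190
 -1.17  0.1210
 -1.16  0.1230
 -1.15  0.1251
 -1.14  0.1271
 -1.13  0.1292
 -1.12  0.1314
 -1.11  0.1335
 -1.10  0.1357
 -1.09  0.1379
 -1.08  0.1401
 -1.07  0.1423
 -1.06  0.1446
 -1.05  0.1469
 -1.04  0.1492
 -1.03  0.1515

σ√T = 0.19·√0.1667 = 0.0776
ln(S/K) + (r + σ²/2)T = ln(440/480) + (0.014 + 0.19²/2)·0.1667 = -0.0870 + 0.0053 = -0.0817
d₁ = -0.0817 / 0.0776 = -1.0529 → -1.05
d₂ = d₁ − σ√T = -1.0529 − 0.0776 = -1.1305 → -1.13
exp(−rT) = exp(−0.014·0.1667) = 0.9977
N(d₁) = N(-1.05) = 0.1469;  N(d₂) = N(-1.13) = 0.1292
C = 440·0.1469 − 480·0.9977·0.1292 = 64.6360 − 61.8734 = 2.7626

2.76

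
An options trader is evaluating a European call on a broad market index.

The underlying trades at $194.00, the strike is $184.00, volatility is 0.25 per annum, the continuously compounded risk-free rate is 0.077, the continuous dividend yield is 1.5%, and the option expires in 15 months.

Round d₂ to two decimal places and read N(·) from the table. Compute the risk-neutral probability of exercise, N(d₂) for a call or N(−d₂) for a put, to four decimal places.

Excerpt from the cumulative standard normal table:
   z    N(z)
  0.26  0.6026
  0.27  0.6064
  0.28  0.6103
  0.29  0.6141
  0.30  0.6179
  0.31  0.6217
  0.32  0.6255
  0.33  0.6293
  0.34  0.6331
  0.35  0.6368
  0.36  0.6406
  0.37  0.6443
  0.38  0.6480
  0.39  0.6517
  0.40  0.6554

0.6293

T = 1.25;  σ√T = 0.2795
ln(S/K) + (r − q + σ²/2)T = ln(194/184) + (0.077 − 0.015 + 0.25²/2)·1.25 = 0.0529 + 0.1166 = 0.1695
d₁ = 0.1695 / 0.2795 = 0.6064 → 0.61
d₂ = d₁ − σ√T = 0.6064 − 0.2795 = 0.3269 → 0.33
Pr(exercise) under Q = N(d₂) = 0.6293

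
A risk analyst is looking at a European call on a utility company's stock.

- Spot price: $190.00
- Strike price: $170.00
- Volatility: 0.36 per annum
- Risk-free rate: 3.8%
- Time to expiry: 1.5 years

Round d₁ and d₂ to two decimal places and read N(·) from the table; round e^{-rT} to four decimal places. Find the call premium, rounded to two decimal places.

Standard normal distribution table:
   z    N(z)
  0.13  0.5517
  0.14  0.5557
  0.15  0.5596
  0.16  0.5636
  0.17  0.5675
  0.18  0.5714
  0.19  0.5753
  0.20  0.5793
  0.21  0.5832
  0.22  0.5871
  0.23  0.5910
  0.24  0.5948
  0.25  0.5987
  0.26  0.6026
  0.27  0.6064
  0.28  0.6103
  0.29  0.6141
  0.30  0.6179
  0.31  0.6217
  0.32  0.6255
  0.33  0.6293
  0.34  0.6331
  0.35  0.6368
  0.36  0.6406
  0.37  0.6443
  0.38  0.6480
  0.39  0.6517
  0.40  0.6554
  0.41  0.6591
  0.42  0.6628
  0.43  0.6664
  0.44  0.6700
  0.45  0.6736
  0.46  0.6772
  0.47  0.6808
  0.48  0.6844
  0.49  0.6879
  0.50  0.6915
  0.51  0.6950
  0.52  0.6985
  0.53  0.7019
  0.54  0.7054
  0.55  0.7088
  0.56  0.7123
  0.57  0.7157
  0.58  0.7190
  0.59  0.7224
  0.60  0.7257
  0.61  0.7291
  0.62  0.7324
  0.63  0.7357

σ√T = 0.36·√1.5 = 0.4409
ln(S/K) + (r + σ²/2)T = ln(190/170) + (0.038 + 0.36²/2)·1.5 = 0.1112 + 0.1542 = 0.2654
d₁ = 0.2654 / 0.4409 = 0.6020 which rounds to 0.60
d₂ = d₁ − σ√T = 0.6020 − 0.4409 = 0.1611 which rounds to 0.16
e^(−rT) = e^(−0.038·1.5) = 0.9446
N(d₁) = N(0.60) = 0.7257;  N(d₂) = N(0.16) = 0.5636
C = 190·0.7257 − 170·0.9446·0.5636 = 137.8830 − 90.5040 = 47.3790

$47.38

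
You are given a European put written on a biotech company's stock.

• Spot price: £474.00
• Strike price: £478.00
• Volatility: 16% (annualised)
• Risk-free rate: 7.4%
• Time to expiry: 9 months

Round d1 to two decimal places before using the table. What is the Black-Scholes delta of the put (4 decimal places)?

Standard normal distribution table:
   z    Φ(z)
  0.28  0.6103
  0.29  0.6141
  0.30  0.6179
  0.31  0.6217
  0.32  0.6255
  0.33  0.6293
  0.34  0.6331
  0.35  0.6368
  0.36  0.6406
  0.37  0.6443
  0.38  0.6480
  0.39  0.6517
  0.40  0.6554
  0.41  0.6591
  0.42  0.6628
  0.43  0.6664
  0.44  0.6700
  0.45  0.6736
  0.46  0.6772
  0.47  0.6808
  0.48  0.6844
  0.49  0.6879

σ√T = 0.16·√0.75 = 0.1386
d₁ = [ln(474/478) + (0.074 + 0.16²/2)·0.75] / 0.1386 = [-0.0084 + 0.0651] / 0.1386 = 0.4092 which rounds to 0.41
N(d₁) = N(0.41) = 0.6591
Δ_put = N(d₁) − 1 = 0.6591 − 1 = -0.3409

-0.3409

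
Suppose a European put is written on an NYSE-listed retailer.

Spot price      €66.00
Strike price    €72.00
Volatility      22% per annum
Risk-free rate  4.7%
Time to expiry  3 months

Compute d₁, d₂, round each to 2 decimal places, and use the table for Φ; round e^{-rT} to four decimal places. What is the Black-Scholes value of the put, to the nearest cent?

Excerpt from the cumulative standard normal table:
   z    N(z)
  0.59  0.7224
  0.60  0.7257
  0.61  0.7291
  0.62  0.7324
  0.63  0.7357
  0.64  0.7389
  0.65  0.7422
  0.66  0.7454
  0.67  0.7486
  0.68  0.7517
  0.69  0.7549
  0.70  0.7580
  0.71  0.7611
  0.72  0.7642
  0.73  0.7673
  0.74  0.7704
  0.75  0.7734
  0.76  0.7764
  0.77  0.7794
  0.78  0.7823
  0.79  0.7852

€6.26

σ√T = 0.22·√0.25 = 0.1100
d₁ = [ln(66/72) + (0.047 + ½·0.22²)·0.25] / (σ√T) = (-0.0870 + 0.0178) / 0.1100 = -0.6292 ⇒ -0.63
d₂ = -0.6292 − 0.1100 = -0.7392 ⇒ -0.74
e^(−rT) = e^(−0.047·0.25) = 0.9883
N(−d₂) = N(0.74) = 0.7704;  N(−d₁) = N(0.63) = 0.7357
P = 72·0.9883·0.7704 − 66·0.7357 = 54.8198 − 48.5562 = 6.2636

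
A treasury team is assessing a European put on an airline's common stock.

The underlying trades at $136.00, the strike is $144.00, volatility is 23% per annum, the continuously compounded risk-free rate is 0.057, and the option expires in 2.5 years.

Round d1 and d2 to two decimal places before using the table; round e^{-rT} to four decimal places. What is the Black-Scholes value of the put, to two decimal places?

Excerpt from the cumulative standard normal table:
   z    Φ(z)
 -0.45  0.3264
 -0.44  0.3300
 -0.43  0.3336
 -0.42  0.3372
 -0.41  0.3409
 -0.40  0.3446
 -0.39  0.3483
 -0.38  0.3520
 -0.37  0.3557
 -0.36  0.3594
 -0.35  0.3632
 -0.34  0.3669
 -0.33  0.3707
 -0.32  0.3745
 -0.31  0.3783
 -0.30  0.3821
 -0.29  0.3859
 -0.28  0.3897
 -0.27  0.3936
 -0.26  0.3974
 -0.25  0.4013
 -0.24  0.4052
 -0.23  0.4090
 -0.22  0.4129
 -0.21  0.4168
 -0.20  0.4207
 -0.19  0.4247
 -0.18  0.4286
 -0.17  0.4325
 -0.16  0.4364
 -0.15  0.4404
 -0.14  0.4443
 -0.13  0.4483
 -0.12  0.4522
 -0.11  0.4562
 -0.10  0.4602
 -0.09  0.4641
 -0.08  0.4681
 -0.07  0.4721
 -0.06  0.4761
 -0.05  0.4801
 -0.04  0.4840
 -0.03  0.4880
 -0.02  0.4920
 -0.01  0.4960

T = 2.5;  σ√T = 0.3637
d₁ = [ln(136/144) + (0.057 + ½·0.23²)·2.5] / (σ√T) = (-0.0572 + 0.2086) / 0.3637 = 0.4165 ⇒ 0.42
d₂ = 0.4165 − 0.3637 = 0.0528 ⇒ 0.05
e^(−rT) = e^(−0.057·2.5) = 0.8672
P = 144·0.8672·N(-0.05) − 136·N(-0.42) = 144·0.8672·0.4801 − 136·0.3372 = 59.9534 − 45.8592 = 14.0942

$14.09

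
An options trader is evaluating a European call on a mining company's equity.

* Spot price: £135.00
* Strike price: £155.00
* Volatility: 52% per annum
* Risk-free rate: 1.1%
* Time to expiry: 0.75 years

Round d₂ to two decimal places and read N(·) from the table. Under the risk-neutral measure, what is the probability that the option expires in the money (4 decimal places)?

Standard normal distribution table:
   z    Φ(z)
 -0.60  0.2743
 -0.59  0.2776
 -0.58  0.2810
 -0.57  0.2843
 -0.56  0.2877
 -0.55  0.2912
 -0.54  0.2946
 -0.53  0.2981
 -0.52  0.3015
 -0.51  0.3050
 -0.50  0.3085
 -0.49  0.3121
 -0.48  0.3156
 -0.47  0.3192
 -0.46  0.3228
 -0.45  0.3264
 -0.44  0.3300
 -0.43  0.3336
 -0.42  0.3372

T = 0.75;  σ√T = 0.4503
d₁ = [ln(135/155) + (0.011 + ½·0.52²)·0.75] / (σ√T) = (-0.1382 + 0.1097) / 0.4503 = -0.0633 → -0.06
d₂ = -0.0633 − 0.4503 = -0.5136 → -0.51
Pr(exercise) under Q = N(d₂) = 0.3050

0.3050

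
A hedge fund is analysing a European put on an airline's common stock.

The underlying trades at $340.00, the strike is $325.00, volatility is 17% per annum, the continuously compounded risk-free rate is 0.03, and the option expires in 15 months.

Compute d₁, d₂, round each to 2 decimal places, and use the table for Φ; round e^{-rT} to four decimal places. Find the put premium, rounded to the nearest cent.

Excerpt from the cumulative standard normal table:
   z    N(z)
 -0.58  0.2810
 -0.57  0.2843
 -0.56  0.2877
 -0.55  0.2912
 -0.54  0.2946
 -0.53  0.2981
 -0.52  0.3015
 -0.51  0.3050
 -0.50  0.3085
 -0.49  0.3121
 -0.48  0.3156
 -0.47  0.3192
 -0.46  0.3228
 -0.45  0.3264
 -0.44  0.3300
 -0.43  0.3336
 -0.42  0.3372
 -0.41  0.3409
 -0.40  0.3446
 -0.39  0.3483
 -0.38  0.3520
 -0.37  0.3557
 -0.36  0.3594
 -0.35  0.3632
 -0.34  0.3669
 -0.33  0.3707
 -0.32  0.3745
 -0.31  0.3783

$13.50

σ√T = 0.17 × 1.1180 = 0.1901
d₁ = [ln(340/325) + (0.03 + ½·0.17²)·1.25] / (σ√T) = (0.0451 + 0.0556) / 0.1901 = 0.5297 which rounds to 0.53
d₂ = 0.5297 − 0.1901 = 0.3397 which rounds to 0.34
e^(−rT) = e^(−0.03·1.25) = 0.9632
P = 325·0.9632·N(-0.34) − 340·N(-0.53) = 325·0.9632·0.3669 − 340·0.2981 = 114.8544 − 101.3540 = 13.5004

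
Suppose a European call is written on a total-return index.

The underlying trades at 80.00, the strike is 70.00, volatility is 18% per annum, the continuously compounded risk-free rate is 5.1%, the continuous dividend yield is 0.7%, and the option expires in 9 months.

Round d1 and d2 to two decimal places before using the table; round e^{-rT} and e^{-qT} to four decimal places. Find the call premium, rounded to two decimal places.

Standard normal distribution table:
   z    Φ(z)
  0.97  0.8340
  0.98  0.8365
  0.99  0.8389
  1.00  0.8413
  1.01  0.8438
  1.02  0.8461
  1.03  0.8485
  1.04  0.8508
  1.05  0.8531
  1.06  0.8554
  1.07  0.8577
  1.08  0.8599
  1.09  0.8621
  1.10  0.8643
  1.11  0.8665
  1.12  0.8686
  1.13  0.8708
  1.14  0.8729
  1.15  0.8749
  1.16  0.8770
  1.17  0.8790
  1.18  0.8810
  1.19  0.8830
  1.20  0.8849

T = 0.75;  σ√T = 0.1559
ln(S/K) + (r − q + σ²/2)T = ln(80/70) + (0.051 − 0.007 + 0.18²/2)·0.75 = 0.1335 + 0.0451 = 0.1787
d₁ = 0.1787 / 0.1559 = 1.1462 which rounds to 1.15
d₂ = d₁ − σ√T = 1.1462 − 0.1559 = 0.9904 which rounds to 0.99
exp(−qT) = exp(−0.007·0.75) = 0.9948;  exp(−rT) = exp(−0.051·0.75) = 0.9625
N(d₁) = N(1.15) = 0.8749;  N(d₂) = N(0.99) = 0.8389
C = 80·0.9948·0.8749 − 70·0.9625·0.8389 = 69.6280 − 56.5209 = 13.1072

13.11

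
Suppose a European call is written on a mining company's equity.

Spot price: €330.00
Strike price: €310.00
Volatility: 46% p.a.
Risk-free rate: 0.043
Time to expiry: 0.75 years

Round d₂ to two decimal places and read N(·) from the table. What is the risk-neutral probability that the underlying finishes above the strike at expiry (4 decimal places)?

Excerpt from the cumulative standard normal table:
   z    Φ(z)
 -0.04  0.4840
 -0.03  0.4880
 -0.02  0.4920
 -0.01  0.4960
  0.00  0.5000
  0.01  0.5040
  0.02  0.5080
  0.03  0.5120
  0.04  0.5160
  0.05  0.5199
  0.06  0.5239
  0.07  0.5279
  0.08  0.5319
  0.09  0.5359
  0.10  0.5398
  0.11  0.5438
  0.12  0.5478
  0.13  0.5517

0.5160

σ√T = 0.46 × 0.8660 = 0.3984
d₁ = [ln(330/310) + (0.043 + ½·0.46²)·0.75] / (σ√T) = (0.0625 + 0.1116) / 0.3984 = 0.4371 which rounds to 0.44
d₂ = 0.4371 − 0.3984 = 0.0387 which rounds to 0.04
Risk-neutral Pr[S_T > K] = N(d₂) = N(0.04) = 0.5160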